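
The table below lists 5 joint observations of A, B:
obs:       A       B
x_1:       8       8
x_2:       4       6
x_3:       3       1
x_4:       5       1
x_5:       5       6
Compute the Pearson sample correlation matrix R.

Step 1 — column means:
  mean(A) = (8 + 4 + 3 + 5 + 5) / 5 = 25/5 = 5
  mean(B) = (8 + 6 + 1 + 1 + 6) / 5 = 22/5 = 4.4

Step 2 — sample variances and covariances s[i,j] = (1/(n-1)) · Σ_k (x_{k,i} - mean_i) · (x_{k,j} - mean_j), with n-1 = 4:
  s[A,A] = ((3)·(3) + (-1)·(-1) + (-2)·(-2) + (0)·(0) + (0)·(0)) / 4 = 14/4 = 3.5
  s[A,B] = ((3)·(3.6) + (-1)·(1.6) + (-2)·(-3.4) + (0)·(-3.4) + (0)·(1.6)) / 4 = 16/4 = 4
  s[B,B] = ((3.6)·(3.6) + (1.6)·(1.6) + (-3.4)·(-3.4) + (-3.4)·(-3.4) + (1.6)·(1.6)) / 4 = 41.2/4 = 10.3
  Sample standard deviations s_i = √(s[i,i]):
  s(A) = √(3.5) = 1.8708
  s(B) = √(10.3) = 3.2094

Step 3 — r_{ij} = s_{ij} / (s_i · s_j):
  r[A,A] = 1 (diagonal).
  r[A,B] = 4 / (1.8708 · 3.2094) = 4 / 6.0042 = 0.6662
  r[B,B] = 1 (diagonal).

R is symmetric with unit diagonal. Assembling:

R = [[1, 0.6662],
 [0.6662, 1]]


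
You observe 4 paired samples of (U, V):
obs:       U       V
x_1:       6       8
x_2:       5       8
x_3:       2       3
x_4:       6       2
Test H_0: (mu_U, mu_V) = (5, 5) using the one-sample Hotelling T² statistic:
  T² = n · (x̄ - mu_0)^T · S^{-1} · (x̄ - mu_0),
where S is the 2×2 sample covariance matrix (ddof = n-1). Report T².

Step 1 — sample mean vector:
  mean(U) = (6 + 5 + 2 + 6) / 4 = 19/4 = 4.75
  mean(V) = (8 + 8 + 3 + 2) / 4 = 21/4 = 5.25
  x̄ = (4.75, 5.25),  deviation x̄ - mu_0 = (4.75, 5.25) - (5, 5) = (-0.25, 0.25).

Step 2 — sample covariance matrix, S[i,j] = (1/(n-1)) · Σ_k (x_{k,i} - mean_i) · (x_{k,j} - mean_j), divisor n-1 = 3:
  S[U,U] = ((1.25)·(1.25) + (0.25)·(0.25) + (-2.75)·(-2.75) + (1.25)·(1.25)) / 3 = 10.75/3 = 3.5833
  S[U,V] = ((1.25)·(2.75) + (0.25)·(2.75) + (-2.75)·(-2.25) + (1.25)·(-3.25)) / 3 = 6.25/3 = 2.0833
  S[V,V] = ((2.75)·(2.75) + (2.75)·(2.75) + (-2.25)·(-2.25) + (-3.25)·(-3.25)) / 3 = 30.75/3 = 10.25
  S = [[3.5833, 2.0833],
 [2.0833, 10.25]].

Step 3 — invert S. det(S) = 3.5833·10.25 - (2.0833)² = 32.3889.
  S^{-1} = (1/det) · [[d, -b], [-b, a]] = [[0.3165, -0.0643],
 [-0.0643, 0.1106]].

Step 4 — quadratic form (x̄ - mu_0)^T · S^{-1} · (x̄ - mu_0):
  S^{-1} · (x̄ - mu_0) = (-0.0952, 0.0437),
  (x̄ - mu_0)^T · [...] = (-0.25)·(-0.0952) + (0.25)·(0.0437) = 0.0347.

Step 5 — scale by n: T² = 4 · 0.0347 = 0.1389.

T² ≈ 0.1389


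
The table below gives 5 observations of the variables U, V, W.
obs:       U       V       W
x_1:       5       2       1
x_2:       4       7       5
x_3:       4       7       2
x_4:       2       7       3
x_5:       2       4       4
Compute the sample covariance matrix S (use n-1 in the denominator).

Step 1 — column means:
  mean(U) = (5 + 4 + 4 + 2 + 2) / 5 = 17/5 = 3.4
  mean(V) = (2 + 7 + 7 + 7 + 4) / 5 = 27/5 = 5.4
  mean(W) = (1 + 5 + 2 + 3 + 4) / 5 = 15/5 = 3

Step 2 — sample covariance S[i,j] = (1/(n-1)) · Σ_k (x_{k,i} - mean_i) · (x_{k,j} - mean_j), with n-1 = 4.
  S[U,U] = ((1.6)·(1.6) + (0.6)·(0.6) + (0.6)·(0.6) + (-1.4)·(-1.4) + (-1.4)·(-1.4)) / 4 = 7.2/4 = 1.8
  S[U,V] = ((1.6)·(-3.4) + (0.6)·(1.6) + (0.6)·(1.6) + (-1.4)·(1.6) + (-1.4)·(-1.4)) / 4 = -3.8/4 = -0.95
  S[U,W] = ((1.6)·(-2) + (0.6)·(2) + (0.6)·(-1) + (-1.4)·(0) + (-1.4)·(1)) / 4 = -4/4 = -1
  S[V,V] = ((-3.4)·(-3.4) + (1.6)·(1.6) + (1.6)·(1.6) + (1.6)·(1.6) + (-1.4)·(-1.4)) / 4 = 21.2/4 = 5.3
  S[V,W] = ((-3.4)·(-2) + (1.6)·(2) + (1.6)·(-1) + (1.6)·(0) + (-1.4)·(1)) / 4 = 7/4 = 1.75
  S[W,W] = ((-2)·(-2) + (2)·(2) + (-1)·(-1) + (0)·(0) + (1)·(1)) / 4 = 10/4 = 2.5

S is symmetric (S[j,i] = S[i,j]). Assembling:

S = [[1.8, -0.95, -1],
 [-0.95, 5.3, 1.75],
 [-1, 1.75, 2.5]]


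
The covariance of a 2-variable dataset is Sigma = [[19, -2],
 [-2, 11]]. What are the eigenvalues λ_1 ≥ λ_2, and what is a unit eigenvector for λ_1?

Step 1 — characteristic polynomial of 2×2 Sigma:
  det(Sigma - λI) = λ² - trace · λ + det = 0.
  trace = 19 + 11 = 30, det = 19·11 - (-2)² = 205.
Step 2 — discriminant:
  Δ = trace² - 4·det = 900 - 820 = 80.
Step 3 — eigenvalues:
  λ = (trace ± √Δ)/2 = (30 ± 8.9443)/2,
  λ_1 = 19.4721,  λ_2 = 10.5279.

Step 4 — unit eigenvector for λ_1: solve (Sigma - λ_1 I)v = 0. First row:
  (19 - 19.4721)·v_x + (-2)·v_y = 0, i.e. (-0.4721)·v_x + (-2)·v_y = 0,
  so v ∝ (b, λ_1 - a) = (-2, 0.4721); multiply by -1 so the first entry is positive: u = (2, -0.4721).
  ||u|| = √((2)² + (-0.4721)²) = √(4.2229) ≈ 2.055,
  v_1 = u/||u|| ≈ (0.9732, -0.2298) (||v_1|| = 1).

λ_1 = 19.4721,  λ_2 = 10.5279;  v_1 ≈ (0.9732, -0.2298)


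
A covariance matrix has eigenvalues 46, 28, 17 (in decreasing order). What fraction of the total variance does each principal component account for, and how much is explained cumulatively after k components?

Step 1 — total variance = trace(Sigma) = Σ λ_i = 46 + 28 + 17 = 91.

Step 2 — fraction explained by component i = λ_i / Σ λ:
  PC1: 46/91 = 0.5055
  PC2: 28/91 = 0.3077
  PC3: 17/91 = 0.1868

Step 3 — cumulative fraction after k components = (λ_1 + ... + λ_k) / Σ λ:
  k = 1: 46/91 = 0.5055
  k = 2: (46 + 28)/91 = 74/91 = 0.8132
  k = 3: (46 + 28 + 17)/91 = 91/91 = 1

Summary (fraction, with percent):

explained: PC1 0.5055 (50.55%), PC2 0.3077 (30.77%), PC3 0.1868 (18.68%);  cumulative: 0.5055, 0.8132, 1


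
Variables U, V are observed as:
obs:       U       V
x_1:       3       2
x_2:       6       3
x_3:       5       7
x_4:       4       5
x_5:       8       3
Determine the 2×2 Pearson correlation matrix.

Step 1 — column means:
  mean(U) = (3 + 6 + 5 + 4 + 8) / 5 = 26/5 = 5.2
  mean(V) = (2 + 3 + 7 + 5 + 3) / 5 = 20/5 = 4

Step 2 — sample variances and covariances s[i,j] = (1/(n-1)) · Σ_k (x_{k,i} - mean_i) · (x_{k,j} - mean_j), with n-1 = 4:
  s[U,U] = ((-2.2)·(-2.2) + (0.8)·(0.8) + (-0.2)·(-0.2) + (-1.2)·(-1.2) + (2.8)·(2.8)) / 4 = 14.8/4 = 3.7
  s[U,V] = ((-2.2)·(-2) + (0.8)·(-1) + (-0.2)·(3) + (-1.2)·(1) + (2.8)·(-1)) / 4 = -1/4 = -0.25
  s[V,V] = ((-2)·(-2) + (-1)·(-1) + (3)·(3) + (1)·(1) + (-1)·(-1)) / 4 = 16/4 = 4
  Sample standard deviations s_i = √(s[i,i]):
  s(U) = √(3.7) = 1.9235
  s(V) = √(4) = 2

Step 3 — r_{ij} = s_{ij} / (s_i · s_j):
  r[U,U] = 1 (diagonal).
  r[U,V] = -0.25 / (1.9235 · 2) = -0.25 / 3.8471 = -0.065
  r[V,V] = 1 (diagonal).

R is symmetric with unit diagonal. Assembling:

R = [[1, -0.065],
 [-0.065, 1]]


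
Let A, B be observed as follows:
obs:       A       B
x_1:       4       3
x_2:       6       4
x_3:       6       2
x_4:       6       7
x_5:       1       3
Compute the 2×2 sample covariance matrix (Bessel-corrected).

Step 1 — column means:
  mean(A) = (4 + 6 + 6 + 6 + 1) / 5 = 23/5 = 4.6
  mean(B) = (3 + 4 + 2 + 7 + 3) / 5 = 19/5 = 3.8

Step 2 — sample covariance S[i,j] = (1/(n-1)) · Σ_k (x_{k,i} - mean_i) · (x_{k,j} - mean_j), with n-1 = 4.
  S[A,A] = ((-0.6)·(-0.6) + (1.4)·(1.4) + (1.4)·(1.4) + (1.4)·(1.4) + (-3.6)·(-3.6)) / 4 = 19.2/4 = 4.8
  S[A,B] = ((-0.6)·(-0.8) + (1.4)·(0.2) + (1.4)·(-1.8) + (1.4)·(3.2) + (-3.6)·(-0.8)) / 4 = 5.6/4 = 1.4
  S[B,B] = ((-0.8)·(-0.8) + (0.2)·(0.2) + (-1.8)·(-1.8) + (3.2)·(3.2) + (-0.8)·(-0.8)) / 4 = 14.8/4 = 3.7

S is symmetric (S[j,i] = S[i,j]). Assembling:

S = [[4.8, 1.4],
 [1.4, 3.7]]


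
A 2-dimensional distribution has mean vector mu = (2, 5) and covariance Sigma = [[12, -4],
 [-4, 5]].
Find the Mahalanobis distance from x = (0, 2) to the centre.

Step 1 — centre the observation: (x - mu) = (-2, -3).

Step 2 — invert Sigma. det(Sigma) = 12·5 - (-4)² = 44.
  Sigma^{-1} = (1/det) · [[d, -b], [-b, a]] = [[0.1136, 0.0909],
 [0.0909, 0.2727]].

Step 3 — form the quadratic (x - mu)^T · Sigma^{-1} · (x - mu):
  Sigma^{-1} · (x - mu) = (-0.5, -1).
  (x - mu)^T · [Sigma^{-1} · (x - mu)] = (-2)·(-0.5) + (-3)·(-1) = 4.

Step 4 — take square root: d = √(4) ≈ 2.

d(x, mu) = √(4) ≈ 2


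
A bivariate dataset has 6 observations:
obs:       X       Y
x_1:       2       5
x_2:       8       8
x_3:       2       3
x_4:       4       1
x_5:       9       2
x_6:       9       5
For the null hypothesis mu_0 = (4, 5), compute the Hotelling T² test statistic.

Step 1 — sample mean vector:
  mean(X) = (2 + 8 + 2 + 4 + 9 + 9) / 6 = 34/6 = 5.6667
  mean(Y) = (5 + 8 + 3 + 1 + 2 + 5) / 6 = 24/6 = 4
  x̄ = (5.6667, 4),  deviation x̄ - mu_0 = (5.6667, 4) - (4, 5) = (1.6667, -1).

Step 2 — sample covariance matrix, S[i,j] = (1/(n-1)) · Σ_k (x_{k,i} - mean_i) · (x_{k,j} - mean_j), divisor n-1 = 5:
  S[X,X] = ((-3.6667)·(-3.6667) + (2.3333)·(2.3333) + (-3.6667)·(-3.6667) + (-1.6667)·(-1.6667) + (3.3333)·(3.3333) + (3.3333)·(3.3333)) / 5 = 57.3333/5 = 11.4667
  S[X,Y] = ((-3.6667)·(1) + (2.3333)·(4) + (-3.6667)·(-1) + (-1.6667)·(-3) + (3.3333)·(-2) + (3.3333)·(1)) / 5 = 11/5 = 2.2
  S[Y,Y] = ((1)·(1) + (4)·(4) + (-1)·(-1) + (-3)·(-3) + (-2)·(-2) + (1)·(1)) / 5 = 32/5 = 6.4
  S = [[11.4667, 2.2],
 [2.2, 6.4]].

Step 3 — invert S. det(S) = 11.4667·6.4 - (2.2)² = 68.5467.
  S^{-1} = (1/det) · [[d, -b], [-b, a]] = [[0.0934, -0.0321],
 [-0.0321, 0.1673]].

Step 4 — quadratic form (x̄ - mu_0)^T · S^{-1} · (x̄ - mu_0):
  S^{-1} · (x̄ - mu_0) = (0.1877, -0.2208),
  (x̄ - mu_0)^T · [...] = (1.6667)·(0.1877) + (-1)·(-0.2208) = 0.5336.

Step 5 — scale by n: T² = 6 · 0.5336 = 3.2017.

T² ≈ 3.2017


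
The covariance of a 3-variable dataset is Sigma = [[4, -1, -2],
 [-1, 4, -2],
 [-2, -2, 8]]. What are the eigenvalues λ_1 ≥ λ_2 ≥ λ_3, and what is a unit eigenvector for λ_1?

Step 1 — characteristic polynomial p(λ) = det(λI - Sigma) = λ³ - tr·λ² + c_1·λ - det, where tr = trace, c_1 = sum of the principal 2×2 minors, det = det(Sigma):
  tr = 4 + 4 + 8 = 16,
  c_1 = (4·4 - (-1)²) + (4·8 - (-2)²) + (4·8 - (-2)²) = 15 + 28 + 28 = 71,
  det = 4·(4·8 - (-2)²) - (-1)·((-1)·8 - (-2)·(-2)) + (-2)·((-1)·(-2) - 4·(-2)) = 4·(28) - (-1)·(-12) + (-2)·(10) = 80.
  So p(λ) = λ³ - 16λ² + 71λ - 80.
Step 2 — look for an integer root (rational root theorem: any rational root is an integer divisor of 80). Testing λ = 5:
  p(5) = 125 - 400 + 355 - 80 = 0  ✓
  Dividing out (λ - 5): p(λ) = (λ - 5)(λ² - 11λ + 16).
Step 3 — remaining eigenvalues from the quadratic λ² - 11λ + 16 = 0:
  Δ = 11² - 4·16 = 121 - 64 = 57,  λ = (11 ± √57)/2 = (11 ± 7.5498)/2 ≈ 9.2749 or 1.7251.
  Sorted: λ_1 = 9.2749,  λ_2 = 5,  λ_3 = 1.7251  (check: sum = 16 = tr ✓).

Step 4 — unit eigenvector for λ_1 ≈ 9.2749: v spans the null space of (Sigma - λ_1 I), whose rows are
  r_1 = (-5.2749, -1, -2),  r_2 = (-1, -5.2749, -2),  r_3 = (-2, -2, -1.2749).
  v is orthogonal to every row, so take v ∝ r_1 × r_2 = ((-1)·(-2) - (-2)·(-5.2749), (-2)·(-1) - (-5.2749)·(-2), (-5.2749)·(-5.2749) - (-1)·(-1)) ≈ (-8.5498, -8.5498, 26.8248).
  Rescale (multiply by -1 so the first nonzero entry is positive): u = (8.5498, 8.5498, -26.8248).
  ||u|| = √((8.5498)² + (8.5498)² + (-26.8248)²) = √(865.7666) ≈ 29.4239,  v_1 = u/||u|| ≈ (0.2906, 0.2906, -0.9117) (||v_1|| = 1).

λ_1 = 9.2749,  λ_2 = 5,  λ_3 = 1.7251;  v_1 ≈ (0.2906, 0.2906, -0.9117)


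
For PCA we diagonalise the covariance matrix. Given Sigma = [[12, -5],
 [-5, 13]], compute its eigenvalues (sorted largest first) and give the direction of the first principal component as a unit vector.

Step 1 — characteristic polynomial of 2×2 Sigma:
  det(Sigma - λI) = λ² - trace · λ + det = 0.
  trace = 12 + 13 = 25, det = 12·13 - (-5)² = 131.
Step 2 — discriminant:
  Δ = trace² - 4·det = 625 - 524 = 101.
Step 3 — eigenvalues:
  λ = (trace ± √Δ)/2 = (25 ± 10.0499)/2,
  λ_1 = 17.5249,  λ_2 = 7.4751.

Step 4 — unit eigenvector for λ_1: solve (Sigma - λ_1 I)v = 0. First row:
  (12 - 17.5249)·v_x + (-5)·v_y = 0, i.e. (-5.5249)·v_x + (-5)·v_y = 0,
  so v ∝ (b, λ_1 - a) = (-5, 5.5249); multiply by -1 so the first entry is positive: u = (5, -5.5249).
  ||u|| = √((5)² + (-5.5249)²) = √(55.5249) ≈ 7.4515,
  v_1 = u/||u|| ≈ (0.671, -0.7415) (||v_1|| = 1).

λ_1 = 17.5249,  λ_2 = 7.4751;  v_1 ≈ (0.671, -0.7415)


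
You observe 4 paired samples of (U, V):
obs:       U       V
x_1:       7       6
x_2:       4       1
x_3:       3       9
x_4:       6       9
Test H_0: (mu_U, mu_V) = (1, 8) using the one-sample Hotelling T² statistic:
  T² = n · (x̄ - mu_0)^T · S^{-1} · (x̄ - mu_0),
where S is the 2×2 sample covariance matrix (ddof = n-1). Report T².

Step 1 — sample mean vector:
  mean(U) = (7 + 4 + 3 + 6) / 4 = 20/4 = 5
  mean(V) = (6 + 1 + 9 + 9) / 4 = 25/4 = 6.25
  x̄ = (5, 6.25),  deviation x̄ - mu_0 = (5, 6.25) - (1, 8) = (4, -1.75).

Step 2 — sample covariance matrix, S[i,j] = (1/(n-1)) · Σ_k (x_{k,i} - mean_i) · (x_{k,j} - mean_j), divisor n-1 = 3:
  S[U,U] = ((2)·(2) + (-1)·(-1) + (-2)·(-2) + (1)·(1)) / 3 = 10/3 = 3.3333
  S[U,V] = ((2)·(-0.25) + (-1)·(-5.25) + (-2)·(2.75) + (1)·(2.75)) / 3 = 2/3 = 0.6667
  S[V,V] = ((-0.25)·(-0.25) + (-5.25)·(-5.25) + (2.75)·(2.75) + (2.75)·(2.75)) / 3 = 42.75/3 = 14.25
  S = [[3.3333, 0.6667],
 [0.6667, 14.25]].

Step 3 — invert S. det(S) = 3.3333·14.25 - (0.6667)² = 47.0556.
  S^{-1} = (1/det) · [[d, -b], [-b, a]] = [[0.3028, -0.0142],
 [-0.0142, 0.0708]].

Step 4 — quadratic form (x̄ - mu_0)^T · S^{-1} · (x̄ - mu_0):
  S^{-1} · (x̄ - mu_0) = (1.2361, -0.1806),
  (x̄ - mu_0)^T · [...] = (4)·(1.2361) + (-1.75)·(-0.1806) = 5.2606.

Step 5 — scale by n: T² = 4 · 5.2606 = 21.0425.

T² ≈ 21.0425


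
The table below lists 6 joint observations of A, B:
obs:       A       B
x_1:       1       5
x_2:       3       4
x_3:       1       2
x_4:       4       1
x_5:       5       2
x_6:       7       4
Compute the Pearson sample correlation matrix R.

Step 1 — column means:
  mean(A) = (1 + 3 + 1 + 4 + 5 + 7) / 6 = 21/6 = 3.5
  mean(B) = (5 + 4 + 2 + 1 + 2 + 4) / 6 = 18/6 = 3

Step 2 — sample variances and covariances s[i,j] = (1/(n-1)) · Σ_k (x_{k,i} - mean_i) · (x_{k,j} - mean_j), with n-1 = 5:
  s[A,A] = ((-2.5)·(-2.5) + (-0.5)·(-0.5) + (-2.5)·(-2.5) + (0.5)·(0.5) + (1.5)·(1.5) + (3.5)·(3.5)) / 5 = 27.5/5 = 5.5
  s[A,B] = ((-2.5)·(2) + (-0.5)·(1) + (-2.5)·(-1) + (0.5)·(-2) + (1.5)·(-1) + (3.5)·(1)) / 5 = -2/5 = -0.4
  s[B,B] = ((2)·(2) + (1)·(1) + (-1)·(-1) + (-2)·(-2) + (-1)·(-1) + (1)·(1)) / 5 = 12/5 = 2.4
  Sample standard deviations s_i = √(s[i,i]):
  s(A) = √(5.5) = 2.3452
  s(B) = √(2.4) = 1.5492

Step 3 — r_{ij} = s_{ij} / (s_i · s_j):
  r[A,A] = 1 (diagonal).
  r[A,B] = -0.4 / (2.3452 · 1.5492) = -0.4 / 3.6332 = -0.1101
  r[B,B] = 1 (diagonal).

R is symmetric with unit diagonal. Assembling:

R = [[1, -0.1101],
 [-0.1101, 1]]


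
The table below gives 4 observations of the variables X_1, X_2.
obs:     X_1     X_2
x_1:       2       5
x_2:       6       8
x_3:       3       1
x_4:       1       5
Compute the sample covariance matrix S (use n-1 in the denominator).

Step 1 — column means:
  mean(X_1) = (2 + 6 + 3 + 1) / 4 = 12/4 = 3
  mean(X_2) = (5 + 8 + 1 + 5) / 4 = 19/4 = 4.75

Step 2 — sample covariance S[i,j] = (1/(n-1)) · Σ_k (x_{k,i} - mean_i) · (x_{k,j} - mean_j), with n-1 = 3.
  S[X_1,X_1] = ((-1)·(-1) + (3)·(3) + (0)·(0) + (-2)·(-2)) / 3 = 14/3 = 4.6667
  S[X_1,X_2] = ((-1)·(0.25) + (3)·(3.25) + (0)·(-3.75) + (-2)·(0.25)) / 3 = 9/3 = 3
  S[X_2,X_2] = ((0.25)·(0.25) + (3.25)·(3.25) + (-3.75)·(-3.75) + (0.25)·(0.25)) / 3 = 24.75/3 = 8.25

S is symmetric (S[j,i] = S[i,j]). Assembling:

S = [[4.6667, 3],
 [3, 8.25]]


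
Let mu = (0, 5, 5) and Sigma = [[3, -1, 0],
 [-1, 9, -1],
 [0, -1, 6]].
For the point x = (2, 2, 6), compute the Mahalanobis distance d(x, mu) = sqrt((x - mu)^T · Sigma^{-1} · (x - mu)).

Step 1 — centre the observation: (x - mu) = (2, -3, 1).

Step 2 — invert Sigma (cofactor / det for 3×3, or solve directly):
  Sigma^{-1} = [[0.3464, 0.0392, 0.0065],
 [0.0392, 0.1176, 0.0196],
 [0.0065, 0.0196, 0.1699]].

Step 3 — form the quadratic (x - mu)^T · Sigma^{-1} · (x - mu):
  Sigma^{-1} · (x - mu) = (0.5817, -0.2549, 0.1242).
  (x - mu)^T · [Sigma^{-1} · (x - mu)] = (2)·(0.5817) + (-3)·(-0.2549) + (1)·(0.1242) = 2.0523.

Step 4 — take square root: d = √(2.0523) ≈ 1.4326.

d(x, mu) = √(2.0523) ≈ 1.4326


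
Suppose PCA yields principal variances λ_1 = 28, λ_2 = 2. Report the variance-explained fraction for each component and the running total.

Step 1 — total variance = trace(Sigma) = Σ λ_i = 28 + 2 = 30.

Step 2 — fraction explained by component i = λ_i / Σ λ:
  PC1: 28/30 = 0.9333
  PC2: 2/30 = 0.0667

Step 3 — cumulative fraction after k components = (λ_1 + ... + λ_k) / Σ λ:
  k = 1: 28/30 = 0.9333
  k = 2: (28 + 2)/30 = 30/30 = 1

Summary (fraction, with percent):

explained: PC1 0.9333 (93.33%), PC2 0.0667 (6.67%);  cumulative: 0.9333, 1


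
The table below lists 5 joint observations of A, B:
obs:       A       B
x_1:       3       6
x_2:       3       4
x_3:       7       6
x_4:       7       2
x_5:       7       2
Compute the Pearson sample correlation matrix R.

Step 1 — column means:
  mean(A) = (3 + 3 + 7 + 7 + 7) / 5 = 27/5 = 5.4
  mean(B) = (6 + 4 + 6 + 2 + 2) / 5 = 20/5 = 4

Step 2 — sample variances and covariances s[i,j] = (1/(n-1)) · Σ_k (x_{k,i} - mean_i) · (x_{k,j} - mean_j), with n-1 = 4:
  s[A,A] = ((-2.4)·(-2.4) + (-2.4)·(-2.4) + (1.6)·(1.6) + (1.6)·(1.6) + (1.6)·(1.6)) / 4 = 19.2/4 = 4.8
  s[A,B] = ((-2.4)·(2) + (-2.4)·(0) + (1.6)·(2) + (1.6)·(-2) + (1.6)·(-2)) / 4 = -8/4 = -2
  s[B,B] = ((2)·(2) + (0)·(0) + (2)·(2) + (-2)·(-2) + (-2)·(-2)) / 4 = 16/4 = 4
  Sample standard deviations s_i = √(s[i,i]):
  s(A) = √(4.8) = 2.1909
  s(B) = √(4) = 2

Step 3 — r_{ij} = s_{ij} / (s_i · s_j):
  r[A,A] = 1 (diagonal).
  r[A,B] = -2 / (2.1909 · 2) = -2 / 4.3818 = -0.4564
  r[B,B] = 1 (diagonal).

R is symmetric with unit diagonal. Assembling:

R = [[1, -0.4564],
 [-0.4564, 1]]


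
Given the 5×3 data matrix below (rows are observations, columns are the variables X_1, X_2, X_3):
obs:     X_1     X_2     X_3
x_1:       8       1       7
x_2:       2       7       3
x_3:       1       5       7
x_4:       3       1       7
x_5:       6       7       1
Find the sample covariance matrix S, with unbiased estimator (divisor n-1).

Step 1 — column means:
  mean(X_1) = (8 + 2 + 1 + 3 + 6) / 5 = 20/5 = 4
  mean(X_2) = (1 + 7 + 5 + 1 + 7) / 5 = 21/5 = 4.2
  mean(X_3) = (7 + 3 + 7 + 7 + 1) / 5 = 25/5 = 5

Step 2 — sample covariance S[i,j] = (1/(n-1)) · Σ_k (x_{k,i} - mean_i) · (x_{k,j} - mean_j), with n-1 = 4.
  S[X_1,X_1] = ((4)·(4) + (-2)·(-2) + (-3)·(-3) + (-1)·(-1) + (2)·(2)) / 4 = 34/4 = 8.5
  S[X_1,X_2] = ((4)·(-3.2) + (-2)·(2.8) + (-3)·(0.8) + (-1)·(-3.2) + (2)·(2.8)) / 4 = -12/4 = -3
  S[X_1,X_3] = ((4)·(2) + (-2)·(-2) + (-3)·(2) + (-1)·(2) + (2)·(-4)) / 4 = -4/4 = -1
  S[X_2,X_2] = ((-3.2)·(-3.2) + (2.8)·(2.8) + (0.8)·(0.8) + (-3.2)·(-3.2) + (2.8)·(2.8)) / 4 = 36.8/4 = 9.2
  S[X_2,X_3] = ((-3.2)·(2) + (2.8)·(-2) + (0.8)·(2) + (-3.2)·(2) + (2.8)·(-4)) / 4 = -28/4 = -7
  S[X_3,X_3] = ((2)·(2) + (-2)·(-2) + (2)·(2) + (2)·(2) + (-4)·(-4)) / 4 = 32/4 = 8

S is symmetric (S[j,i] = S[i,j]). Assembling:

S = [[8.5, -3, -1],
 [-3, 9.2, -7],
 [-1, -7, 8]]


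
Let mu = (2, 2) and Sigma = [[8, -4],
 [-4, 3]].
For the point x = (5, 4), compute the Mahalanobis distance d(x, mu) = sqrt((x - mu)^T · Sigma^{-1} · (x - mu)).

Step 1 — centre the observation: (x - mu) = (3, 2).

Step 2 — invert Sigma. det(Sigma) = 8·3 - (-4)² = 8.
  Sigma^{-1} = (1/det) · [[d, -b], [-b, a]] = [[0.375, 0.5],
 [0.5, 1]].

Step 3 — form the quadratic (x - mu)^T · Sigma^{-1} · (x - mu):
  Sigma^{-1} · (x - mu) = (2.125, 3.5).
  (x - mu)^T · [Sigma^{-1} · (x - mu)] = (3)·(2.125) + (2)·(3.5) = 13.375.

Step 4 — take square root: d = √(13.375) ≈ 3.6572.

d(x, mu) = √(13.375) ≈ 3.6572


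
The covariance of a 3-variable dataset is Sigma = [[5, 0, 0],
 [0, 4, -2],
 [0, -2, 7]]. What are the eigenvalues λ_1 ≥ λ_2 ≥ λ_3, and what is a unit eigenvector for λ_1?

Step 1 — characteristic polynomial p(λ) = det(λI - Sigma) = λ³ - tr·λ² + c_1·λ - det, where tr = trace, c_1 = sum of the principal 2×2 minors, det = det(Sigma):
  tr = 5 + 4 + 7 = 16,
  c_1 = (5·4 - (0)²) + (5·7 - (0)²) + (4·7 - (-2)²) = 20 + 35 + 24 = 79,
  det = 5·(4·7 - (-2)²) - (0)·((0)·7 - (-2)·(0)) + (0)·((0)·(-2) - 4·(0)) = 5·(24) - (0)·(0) + (0)·(0) = 120.
  So p(λ) = λ³ - 16λ² + 79λ - 120.
Step 2 — look for an integer root (rational root theorem: any rational root is an integer divisor of 120). Testing λ = 3:
  p(3) = 27 - 144 + 237 - 120 = 0  ✓
  Dividing out (λ - 3): p(λ) = (λ - 3)(λ² - 13λ + 40).
Step 3 — remaining eigenvalues from the quadratic λ² - 13λ + 40 = 0:
  Δ = 13² - 4·40 = 169 - 160 = 9,  λ = (13 ± √9)/2 = (13 ± 3)/2 = 8 or 5.
  Sorted: λ_1 = 8,  λ_2 = 5,  λ_3 = 3  (check: sum = 16 = tr ✓).

Step 4 — unit eigenvector for λ_1 = 8: v spans the null space of (Sigma - λ_1 I), whose rows are
  r_1 = (-3, 0, 0),  r_2 = (0, -4, -2),  r_3 = (0, -2, -1).
  v is orthogonal to every row, so take v ∝ r_1 × r_2 = ((0)·(-2) - (0)·(-4), (0)·(0) - (-3)·(-2), (-3)·(-4) - (0)·(0)) = (0, -6, 12).
  Rescale (divide by 6; multiply by -1 so the first nonzero entry is positive): u = (0, 1, -2).
  ||u|| = √((0)² + (1)² + (-2)²) = √(5) ≈ 2.2361,  v_1 = u/||u|| ≈ (0, 0.4472, -0.8944) (||v_1|| = 1).

λ_1 = 8,  λ_2 = 5,  λ_3 = 3;  v_1 ≈ (0, 0.4472, -0.8944)


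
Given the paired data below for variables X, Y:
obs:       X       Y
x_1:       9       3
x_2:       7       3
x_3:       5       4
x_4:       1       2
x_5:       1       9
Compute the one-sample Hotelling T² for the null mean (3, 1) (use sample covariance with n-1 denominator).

Step 1 — sample mean vector:
  mean(X) = (9 + 7 + 5 + 1 + 1) / 5 = 23/5 = 4.6
  mean(Y) = (3 + 3 + 4 + 2 + 9) / 5 = 21/5 = 4.2
  x̄ = (4.6, 4.2),  deviation x̄ - mu_0 = (4.6, 4.2) - (3, 1) = (1.6, 3.2).

Step 2 — sample covariance matrix, S[i,j] = (1/(n-1)) · Σ_k (x_{k,i} - mean_i) · (x_{k,j} - mean_j), divisor n-1 = 4:
  S[X,X] = ((4.4)·(4.4) + (2.4)·(2.4) + (0.4)·(0.4) + (-3.6)·(-3.6) + (-3.6)·(-3.6)) / 4 = 51.2/4 = 12.8
  S[X,Y] = ((4.4)·(-1.2) + (2.4)·(-1.2) + (0.4)·(-0.2) + (-3.6)·(-2.2) + (-3.6)·(4.8)) / 4 = -17.6/4 = -4.4
  S[Y,Y] = ((-1.2)·(-1.2) + (-1.2)·(-1.2) + (-0.2)·(-0.2) + (-2.2)·(-2.2) + (4.8)·(4.8)) / 4 = 30.8/4 = 7.7
  S = [[12.8, -4.4],
 [-4.4, 7.7]].

Step 3 — invert S. det(S) = 12.8·7.7 - (-4.4)² = 79.2.
  S^{-1} = (1/det) · [[d, -b], [-b, a]] = [[0.0972, 0.0556],
 [0.0556, 0.1616]].

Step 4 — quadratic form (x̄ - mu_0)^T · S^{-1} · (x̄ - mu_0):
  S^{-1} · (x̄ - mu_0) = (0.3333, 0.6061),
  (x̄ - mu_0)^T · [...] = (1.6)·(0.3333) + (3.2)·(0.6061) = 2.4727.

Step 5 — scale by n: T² = 5 · 2.4727 = 12.3636.

T² ≈ 12.3636


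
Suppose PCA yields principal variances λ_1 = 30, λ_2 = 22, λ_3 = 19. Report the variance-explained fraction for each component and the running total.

Step 1 — total variance = trace(Sigma) = Σ λ_i = 30 + 22 + 19 = 71.

Step 2 — fraction explained by component i = λ_i / Σ λ:
  PC1: 30/71 = 0.4225
  PC2: 22/71 = 0.3099
  PC3: 19/71 = 0.2676

Step 3 — cumulative fraction after k components = (λ_1 + ... + λ_k) / Σ λ:
  k = 1: 30/71 = 0.4225
  k = 2: (30 + 22)/71 = 52/71 = 0.7324
  k = 3: (30 + 22 + 19)/71 = 71/71 = 1

Summary (fraction, with percent):

explained: PC1 0.4225 (42.25%), PC2 0.3099 (30.99%), PC3 0.2676 (26.76%);  cumulative: 0.4225, 0.7324, 1


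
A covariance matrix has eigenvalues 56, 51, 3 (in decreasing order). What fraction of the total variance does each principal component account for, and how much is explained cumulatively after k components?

Step 1 — total variance = trace(Sigma) = Σ λ_i = 56 + 51 + 3 = 110.

Step 2 — fraction explained by component i = λ_i / Σ λ:
  PC1: 56/110 = 0.5091
  PC2: 51/110 = 0.4636
  PC3: 3/110 = 0.0273

Step 3 — cumulative fraction after k components = (λ_1 + ... + λ_k) / Σ λ:
  k = 1: 56/110 = 0.5091
  k = 2: (56 + 51)/110 = 107/110 = 0.9727
  k = 3: (56 + 51 + 3)/110 = 110/110 = 1

Summary (fraction, with percent):

explained: PC1 0.5091 (50.91%), PC2 0.4636 (46.36%), PC3 0.0273 (2.73%);  cumulative: 0.5091, 0.9727, 1


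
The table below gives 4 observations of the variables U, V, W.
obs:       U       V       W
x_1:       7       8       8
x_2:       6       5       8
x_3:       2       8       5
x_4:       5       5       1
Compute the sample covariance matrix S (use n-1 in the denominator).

Step 1 — column means:
  mean(U) = (7 + 6 + 2 + 5) / 4 = 20/4 = 5
  mean(V) = (8 + 5 + 8 + 5) / 4 = 26/4 = 6.5
  mean(W) = (8 + 8 + 5 + 1) / 4 = 22/4 = 5.5

Step 2 — sample covariance S[i,j] = (1/(n-1)) · Σ_k (x_{k,i} - mean_i) · (x_{k,j} - mean_j), with n-1 = 3.
  S[U,U] = ((2)·(2) + (1)·(1) + (-3)·(-3) + (0)·(0)) / 3 = 14/3 = 4.6667
  S[U,V] = ((2)·(1.5) + (1)·(-1.5) + (-3)·(1.5) + (0)·(-1.5)) / 3 = -3/3 = -1
  S[U,W] = ((2)·(2.5) + (1)·(2.5) + (-3)·(-0.5) + (0)·(-4.5)) / 3 = 9/3 = 3
  S[V,V] = ((1.5)·(1.5) + (-1.5)·(-1.5) + (1.5)·(1.5) + (-1.5)·(-1.5)) / 3 = 9/3 = 3
  S[V,W] = ((1.5)·(2.5) + (-1.5)·(2.5) + (1.5)·(-0.5) + (-1.5)·(-4.5)) / 3 = 6/3 = 2
  S[W,W] = ((2.5)·(2.5) + (2.5)·(2.5) + (-0.5)·(-0.5) + (-4.5)·(-4.5)) / 3 = 33/3 = 11

S is symmetric (S[j,i] = S[i,j]). Assembling:

S = [[4.6667, -1, 3],
 [-1, 3, 2],
 [3, 2, 11]]


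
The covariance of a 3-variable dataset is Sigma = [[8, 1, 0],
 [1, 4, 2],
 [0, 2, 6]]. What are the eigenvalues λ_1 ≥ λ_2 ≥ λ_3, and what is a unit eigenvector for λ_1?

Step 1 — characteristic polynomial p(λ) = det(λI - Sigma) = λ³ - tr·λ² + c_1·λ - det, where tr = trace, c_1 = sum of the principal 2×2 minors, det = det(Sigma):
  tr = 8 + 4 + 6 = 18,
  c_1 = (8·4 - (1)²) + (8·6 - (0)²) + (4·6 - (2)²) = 31 + 48 + 20 = 99,
  det = 8·(4·6 - (2)²) - (1)·((1)·6 - (2)·(0)) + (0)·((1)·(2) - 4·(0)) = 8·(20) - (1)·(6) + (0)·(2) = 154.
  So p(λ) = λ³ - 18λ² + 99λ - 154.
Step 2 — look for an integer root (rational root theorem: any rational root is an integer divisor of 154). Testing λ = 7:
  p(7) = 343 - 882 + 693 - 154 = 0  ✓
  Dividing out (λ - 7): p(λ) = (λ - 7)(λ² - 11λ + 22).
Step 3 — remaining eigenvalues from the quadratic λ² - 11λ + 22 = 0:
  Δ = 11² - 4·22 = 121 - 88 = 33,  λ = (11 ± √33)/2 = (11 ± 5.7446)/2 ≈ 8.3723 or 2.6277.
  Sorted: λ_1 = 8.3723,  λ_2 = 7,  λ_3 = 2.6277  (check: sum = 18 = tr ✓).

Step 4 — unit eigenvector for λ_1 ≈ 8.3723: v spans the null space of (Sigma - λ_1 I), whose rows are
  r_1 = (-0.3723, 1, 0),  r_2 = (1, -4.3723, 2),  r_3 = (0, 2, -2.3723).
  v is orthogonal to every row, so take v ∝ r_1 × r_2 = ((1)·(2) - (0)·(-4.3723), (0)·(1) - (-0.3723)·(2), (-0.3723)·(-4.3723) - (1)·(1)) ≈ (2, 0.7446, 0.6277).
  Let u = (2, 0.7446, 0.6277).
  ||u|| = √((2)² + (0.7446)² + (0.6277)²) = √(4.9484) ≈ 2.2245,  v_1 = u/||u|| ≈ (0.8991, 0.3347, 0.2822) (||v_1|| = 1).

λ_1 = 8.3723,  λ_2 = 7,  λ_3 = 2.6277;  v_1 ≈ (0.8991, 0.3347, 0.2822)


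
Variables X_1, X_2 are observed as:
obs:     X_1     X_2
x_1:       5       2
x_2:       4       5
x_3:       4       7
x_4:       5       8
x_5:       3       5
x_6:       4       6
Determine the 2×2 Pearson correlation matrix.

Step 1 — column means:
  mean(X_1) = (5 + 4 + 4 + 5 + 3 + 4) / 6 = 25/6 = 4.1667
  mean(X_2) = (2 + 5 + 7 + 8 + 5 + 6) / 6 = 33/6 = 5.5

Step 2 — sample variances and covariances s[i,j] = (1/(n-1)) · Σ_k (x_{k,i} - mean_i) · (x_{k,j} - mean_j), with n-1 = 5:
  s[X_1,X_1] = ((0.8333)·(0.8333) + (-0.1667)·(-0.1667) + (-0.1667)·(-0.1667) + (0.8333)·(0.8333) + (-1.1667)·(-1.1667) + (-0.1667)·(-0.1667)) / 5 = 2.8333/5 = 0.5667
  s[X_1,X_2] = ((0.8333)·(-3.5) + (-0.1667)·(-0.5) + (-0.1667)·(1.5) + (0.8333)·(2.5) + (-1.1667)·(-0.5) + (-0.1667)·(0.5)) / 5 = -0.5/5 = -0.1
  s[X_2,X_2] = ((-3.5)·(-3.5) + (-0.5)·(-0.5) + (1.5)·(1.5) + (2.5)·(2.5) + (-0.5)·(-0.5) + (0.5)·(0.5)) / 5 = 21.5/5 = 4.3
  Sample standard deviations s_i = √(s[i,i]):
  s(X_1) = √(0.5667) = 0.7528
  s(X_2) = √(4.3) = 2.0736

Step 3 — r_{ij} = s_{ij} / (s_i · s_j):
  r[X_1,X_1] = 1 (diagonal).
  r[X_1,X_2] = -0.1 / (0.7528 · 2.0736) = -0.1 / 1.561 = -0.0641
  r[X_2,X_2] = 1 (diagonal).

R is symmetric with unit diagonal. Assembling:

R = [[1, -0.0641],
 [-0.0641, 1]]


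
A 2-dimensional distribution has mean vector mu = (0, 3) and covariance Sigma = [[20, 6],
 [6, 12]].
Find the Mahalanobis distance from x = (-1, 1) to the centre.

Step 1 — centre the observation: (x - mu) = (-1, -2).

Step 2 — invert Sigma. det(Sigma) = 20·12 - (6)² = 204.
  Sigma^{-1} = (1/det) · [[d, -b], [-b, a]] = [[0.0588, -0.0294],
 [-0.0294, 0.098]].

Step 3 — form the quadratic (x - mu)^T · Sigma^{-1} · (x - mu):
  Sigma^{-1} · (x - mu) = (0, -0.1667).
  (x - mu)^T · [Sigma^{-1} · (x - mu)] = (-1)·(0) + (-2)·(-0.1667) = 0.3333.

Step 4 — take square root: d = √(0.3333) ≈ 0.5774.

d(x, mu) = √(0.3333) ≈ 0.5774


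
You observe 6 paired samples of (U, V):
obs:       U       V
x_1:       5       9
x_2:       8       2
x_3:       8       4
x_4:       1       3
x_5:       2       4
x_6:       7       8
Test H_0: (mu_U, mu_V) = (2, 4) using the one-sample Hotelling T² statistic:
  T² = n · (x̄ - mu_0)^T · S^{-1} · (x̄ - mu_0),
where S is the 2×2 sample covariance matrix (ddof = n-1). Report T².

Step 1 — sample mean vector:
  mean(U) = (5 + 8 + 8 + 1 + 2 + 7) / 6 = 31/6 = 5.1667
  mean(V) = (9 + 2 + 4 + 3 + 4 + 8) / 6 = 30/6 = 5
  x̄ = (5.1667, 5),  deviation x̄ - mu_0 = (5.1667, 5) - (2, 4) = (3.1667, 1).

Step 2 — sample covariance matrix, S[i,j] = (1/(n-1)) · Σ_k (x_{k,i} - mean_i) · (x_{k,j} - mean_j), divisor n-1 = 5:
  S[U,U] = ((-0.1667)·(-0.1667) + (2.8333)·(2.8333) + (2.8333)·(2.8333) + (-4.1667)·(-4.1667) + (-3.1667)·(-3.1667) + (1.8333)·(1.8333)) / 5 = 46.8333/5 = 9.3667
  S[U,V] = ((-0.1667)·(4) + (2.8333)·(-3) + (2.8333)·(-1) + (-4.1667)·(-2) + (-3.1667)·(-1) + (1.8333)·(3)) / 5 = 5/5 = 1
  S[V,V] = ((4)·(4) + (-3)·(-3) + (-1)·(-1) + (-2)·(-2) + (-1)·(-1) + (3)·(3)) / 5 = 40/5 = 8
  S = [[9.3667, 1],
 [1, 8]].

Step 3 — invert S. det(S) = 9.3667·8 - (1)² = 73.9333.
  S^{-1} = (1/det) · [[d, -b], [-b, a]] = [[0.1082, -0.0135],
 [-0.0135, 0.1267]].

Step 4 — quadratic form (x̄ - mu_0)^T · S^{-1} · (x̄ - mu_0):
  S^{-1} · (x̄ - mu_0) = (0.3291, 0.0839),
  (x̄ - mu_0)^T · [...] = (3.1667)·(0.3291) + (1)·(0.0839) = 1.1261.

Step 5 — scale by n: T² = 6 · 1.1261 = 6.7565.

T² ≈ 6.7565


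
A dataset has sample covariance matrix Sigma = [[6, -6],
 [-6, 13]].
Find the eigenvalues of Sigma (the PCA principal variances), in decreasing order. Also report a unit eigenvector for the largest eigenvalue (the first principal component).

Step 1 — characteristic polynomial of 2×2 Sigma:
  det(Sigma - λI) = λ² - trace · λ + det = 0.
  trace = 6 + 13 = 19, det = 6·13 - (-6)² = 42.
Step 2 — discriminant:
  Δ = trace² - 4·det = 361 - 168 = 193.
Step 3 — eigenvalues:
  λ = (trace ± √Δ)/2 = (19 ± 13.8924)/2,
  λ_1 = 16.4462,  λ_2 = 2.5538.

Step 4 — unit eigenvector for λ_1: solve (Sigma - λ_1 I)v = 0. First row:
  (6 - 16.4462)·v_x + (-6)·v_y = 0, i.e. (-10.4462)·v_x + (-6)·v_y = 0,
  so v ∝ (b, λ_1 - a) = (-6, 10.4462); multiply by -1 so the first entry is positive: u = (6, -10.4462).
  ||u|| = √((6)² + (-10.4462)²) = √(145.1236) ≈ 12.0467,
  v_1 = u/||u|| ≈ (0.4981, -0.8671) (||v_1|| = 1).

λ_1 = 16.4462,  λ_2 = 2.5538;  v_1 ≈ (0.4981, -0.8671)


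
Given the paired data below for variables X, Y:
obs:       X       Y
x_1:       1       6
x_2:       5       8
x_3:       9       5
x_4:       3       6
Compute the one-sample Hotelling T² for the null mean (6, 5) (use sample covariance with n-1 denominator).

Step 1 — sample mean vector:
  mean(X) = (1 + 5 + 9 + 3) / 4 = 18/4 = 4.5
  mean(Y) = (6 + 8 + 5 + 6) / 4 = 25/4 = 6.25
  x̄ = (4.5, 6.25),  deviation x̄ - mu_0 = (4.5, 6.25) - (6, 5) = (-1.5, 1.25).

Step 2 — sample covariance matrix, S[i,j] = (1/(n-1)) · Σ_k (x_{k,i} - mean_i) · (x_{k,j} - mean_j), divisor n-1 = 3:
  S[X,X] = ((-3.5)·(-3.5) + (0.5)·(0.5) + (4.5)·(4.5) + (-1.5)·(-1.5)) / 3 = 35/3 = 11.6667
  S[X,Y] = ((-3.5)·(-0.25) + (0.5)·(1.75) + (4.5)·(-1.25) + (-1.5)·(-0.25)) / 3 = -3.5/3 = -1.1667
  S[Y,Y] = ((-0.25)·(-0.25) + (1.75)·(1.75) + (-1.25)·(-1.25) + (-0.25)·(-0.25)) / 3 = 4.75/3 = 1.5833
  S = [[11.6667, -1.1667],
 [-1.1667, 1.5833]].

Step 3 — invert S. det(S) = 11.6667·1.5833 - (-1.1667)² = 17.1111.
  S^{-1} = (1/det) · [[d, -b], [-b, a]] = [[0.0925, 0.0682],
 [0.0682, 0.6818]].

Step 4 — quadratic form (x̄ - mu_0)^T · S^{-1} · (x̄ - mu_0):
  S^{-1} · (x̄ - mu_0) = (-0.0536, 0.75),
  (x̄ - mu_0)^T · [...] = (-1.5)·(-0.0536) + (1.25)·(0.75) = 1.0179.

Step 5 — scale by n: T² = 4 · 1.0179 = 4.0714.

T² ≈ 4.0714


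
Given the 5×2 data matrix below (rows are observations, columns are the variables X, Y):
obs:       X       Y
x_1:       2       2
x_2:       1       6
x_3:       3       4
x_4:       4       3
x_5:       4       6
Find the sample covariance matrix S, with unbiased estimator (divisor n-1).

Step 1 — column means:
  mean(X) = (2 + 1 + 3 + 4 + 4) / 5 = 14/5 = 2.8
  mean(Y) = (2 + 6 + 4 + 3 + 6) / 5 = 21/5 = 4.2

Step 2 — sample covariance S[i,j] = (1/(n-1)) · Σ_k (x_{k,i} - mean_i) · (x_{k,j} - mean_j), with n-1 = 4.
  S[X,X] = ((-0.8)·(-0.8) + (-1.8)·(-1.8) + (0.2)·(0.2) + (1.2)·(1.2) + (1.2)·(1.2)) / 4 = 6.8/4 = 1.7
  S[X,Y] = ((-0.8)·(-2.2) + (-1.8)·(1.8) + (0.2)·(-0.2) + (1.2)·(-1.2) + (1.2)·(1.8)) / 4 = -0.8/4 = -0.2
  S[Y,Y] = ((-2.2)·(-2.2) + (1.8)·(1.8) + (-0.2)·(-0.2) + (-1.2)·(-1.2) + (1.8)·(1.8)) / 4 = 12.8/4 = 3.2

S is symmetric (S[j,i] = S[i,j]). Assembling:

S = [[1.7, -0.2],
 [-0.2, 3.2]]


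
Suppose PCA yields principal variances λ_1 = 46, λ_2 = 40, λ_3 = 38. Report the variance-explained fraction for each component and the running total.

Step 1 — total variance = trace(Sigma) = Σ λ_i = 46 + 40 + 38 = 124.

Step 2 — fraction explained by component i = λ_i / Σ λ:
  PC1: 46/124 = 0.371
  PC2: 40/124 = 0.3226
  PC3: 38/124 = 0.3065

Step 3 — cumulative fraction after k components = (λ_1 + ... + λ_k) / Σ λ:
  k = 1: 46/124 = 0.371
  k = 2: (46 + 40)/124 = 86/124 = 0.6935
  k = 3: (46 + 40 + 38)/124 = 124/124 = 1

Summary (fraction, with percent):

explained: PC1 0.371 (37.1%), PC2 0.3226 (32.26%), PC3 0.3065 (30.65%);  cumulative: 0.371, 0.6935, 1


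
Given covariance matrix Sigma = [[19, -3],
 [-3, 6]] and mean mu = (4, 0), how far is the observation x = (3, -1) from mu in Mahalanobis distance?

Step 1 — centre the observation: (x - mu) = (-1, -1).

Step 2 — invert Sigma. det(Sigma) = 19·6 - (-3)² = 105.
  Sigma^{-1} = (1/det) · [[d, -b], [-b, a]] = [[0.0571, 0.0286],
 [0.0286, 0.181]].

Step 3 — form the quadratic (x - mu)^T · Sigma^{-1} · (x - mu):
  Sigma^{-1} · (x - mu) = (-0.0857, -0.2095).
  (x - mu)^T · [Sigma^{-1} · (x - mu)] = (-1)·(-0.0857) + (-1)·(-0.2095) = 0.2952.

Step 4 — take square root: d = √(0.2952) ≈ 0.5434.

d(x, mu) = √(0.2952) ≈ 0.5434


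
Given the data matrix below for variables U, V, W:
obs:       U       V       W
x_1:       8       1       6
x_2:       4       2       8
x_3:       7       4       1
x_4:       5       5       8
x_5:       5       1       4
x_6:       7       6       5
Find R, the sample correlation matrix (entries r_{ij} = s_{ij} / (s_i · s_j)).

Step 1 — column means:
  mean(U) = (8 + 4 + 7 + 5 + 5 + 7) / 6 = 36/6 = 6
  mean(V) = (1 + 2 + 4 + 5 + 1 + 6) / 6 = 19/6 = 3.1667
  mean(W) = (6 + 8 + 1 + 8 + 4 + 5) / 6 = 32/6 = 5.3333

Step 2 — sample variances and covariances s[i,j] = (1/(n-1)) · Σ_k (x_{k,i} - mean_i) · (x_{k,j} - mean_j), with n-1 = 5:
  s[U,U] = ((2)·(2) + (-2)·(-2) + (1)·(1) + (-1)·(-1) + (-1)·(-1) + (1)·(1)) / 5 = 12/5 = 2.4
  s[U,V] = ((2)·(-2.1667) + (-2)·(-1.1667) + (1)·(0.8333) + (-1)·(1.8333) + (-1)·(-2.1667) + (1)·(2.8333)) / 5 = 2/5 = 0.4
  s[U,W] = ((2)·(0.6667) + (-2)·(2.6667) + (1)·(-4.3333) + (-1)·(2.6667) + (-1)·(-1.3333) + (1)·(-0.3333)) / 5 = -10/5 = -2
  s[V,V] = ((-2.1667)·(-2.1667) + (-1.1667)·(-1.1667) + (0.8333)·(0.8333) + (1.8333)·(1.8333) + (-2.1667)·(-2.1667) + (2.8333)·(2.8333)) / 5 = 22.8333/5 = 4.5667
  s[V,W] = ((-2.1667)·(0.6667) + (-1.1667)·(2.6667) + (0.8333)·(-4.3333) + (1.8333)·(2.6667) + (-2.1667)·(-1.3333) + (2.8333)·(-0.3333)) / 5 = -1.3333/5 = -0.2667
  s[W,W] = ((0.6667)·(0.6667) + (2.6667)·(2.6667) + (-4.3333)·(-4.3333) + (2.6667)·(2.6667) + (-1.3333)·(-1.3333) + (-0.3333)·(-0.3333)) / 5 = 35.3333/5 = 7.0667
  Sample standard deviations s_i = √(s[i,i]):
  s(U) = √(2.4) = 1.5492
  s(V) = √(4.5667) = 2.137
  s(W) = √(7.0667) = 2.6583

Step 3 — r_{ij} = s_{ij} / (s_i · s_j):
  r[U,U] = 1 (diagonal).
  r[U,V] = 0.4 / (1.5492 · 2.137) = 0.4 / 3.3106 = 0.1208
  r[U,W] = -2 / (1.5492 · 2.6583) = -2 / 4.1183 = -0.4856
  r[V,V] = 1 (diagonal).
  r[V,W] = -0.2667 / (2.137 · 2.6583) = -0.2667 / 5.6808 = -0.0469
  r[W,W] = 1 (diagonal).

R is symmetric with unit diagonal. Assembling:

R = [[1, 0.1208, -0.4856],
 [0.1208, 1, -0.0469],
 [-0.4856, -0.0469, 1]]


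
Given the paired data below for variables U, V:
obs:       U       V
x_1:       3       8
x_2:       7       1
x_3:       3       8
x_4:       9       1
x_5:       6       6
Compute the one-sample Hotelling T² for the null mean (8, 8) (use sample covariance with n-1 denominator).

Step 1 — sample mean vector:
  mean(U) = (3 + 7 + 3 + 9 + 6) / 5 = 28/5 = 5.6
  mean(V) = (8 + 1 + 8 + 1 + 6) / 5 = 24/5 = 4.8
  x̄ = (5.6, 4.8),  deviation x̄ - mu_0 = (5.6, 4.8) - (8, 8) = (-2.4, -3.2).

Step 2 — sample covariance matrix, S[i,j] = (1/(n-1)) · Σ_k (x_{k,i} - mean_i) · (x_{k,j} - mean_j), divisor n-1 = 4:
  S[U,U] = ((-2.6)·(-2.6) + (1.4)·(1.4) + (-2.6)·(-2.6) + (3.4)·(3.4) + (0.4)·(0.4)) / 4 = 27.2/4 = 6.8
  S[U,V] = ((-2.6)·(3.2) + (1.4)·(-3.8) + (-2.6)·(3.2) + (3.4)·(-3.8) + (0.4)·(1.2)) / 4 = -34.4/4 = -8.6
  S[V,V] = ((3.2)·(3.2) + (-3.8)·(-3.8) + (3.2)·(3.2) + (-3.8)·(-3.8) + (1.2)·(1.2)) / 4 = 50.8/4 = 12.7
  S = [[6.8, -8.6],
 [-8.6, 12.7]].

Step 3 — invert S. det(S) = 6.8·12.7 - (-8.6)² = 12.4.
  S^{-1} = (1/det) · [[d, -b], [-b, a]] = [[1.0242, 0.6935],
 [0.6935, 0.5484]].

Step 4 — quadratic form (x̄ - mu_0)^T · S^{-1} · (x̄ - mu_0):
  S^{-1} · (x̄ - mu_0) = (-4.6774, -3.4194),
  (x̄ - mu_0)^T · [...] = (-2.4)·(-4.6774) + (-3.2)·(-3.4194) = 22.1677.

Step 5 — scale by n: T² = 5 · 22.1677 = 110.8387.

T² ≈ 110.8387


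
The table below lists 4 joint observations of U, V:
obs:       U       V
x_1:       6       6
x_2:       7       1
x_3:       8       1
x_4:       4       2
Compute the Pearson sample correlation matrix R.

Step 1 — column means:
  mean(U) = (6 + 7 + 8 + 4) / 4 = 25/4 = 6.25
  mean(V) = (6 + 1 + 1 + 2) / 4 = 10/4 = 2.5

Step 2 — sample variances and covariances s[i,j] = (1/(n-1)) · Σ_k (x_{k,i} - mean_i) · (x_{k,j} - mean_j), with n-1 = 3:
  s[U,U] = ((-0.25)·(-0.25) + (0.75)·(0.75) + (1.75)·(1.75) + (-2.25)·(-2.25)) / 3 = 8.75/3 = 2.9167
  s[U,V] = ((-0.25)·(3.5) + (0.75)·(-1.5) + (1.75)·(-1.5) + (-2.25)·(-0.5)) / 3 = -3.5/3 = -1.1667
  s[V,V] = ((3.5)·(3.5) + (-1.5)·(-1.5) + (-1.5)·(-1.5) + (-0.5)·(-0.5)) / 3 = 17/3 = 5.6667
  Sample standard deviations s_i = √(s[i,i]):
  s(U) = √(2.9167) = 1.7078
  s(V) = √(5.6667) = 2.3805

Step 3 — r_{ij} = s_{ij} / (s_i · s_j):
  r[U,U] = 1 (diagonal).
  r[U,V] = -1.1667 / (1.7078 · 2.3805) = -1.1667 / 4.0654 = -0.287
  r[V,V] = 1 (diagonal).

R is symmetric with unit diagonal. Assembling:

R = [[1, -0.287],
 [-0.287, 1]]


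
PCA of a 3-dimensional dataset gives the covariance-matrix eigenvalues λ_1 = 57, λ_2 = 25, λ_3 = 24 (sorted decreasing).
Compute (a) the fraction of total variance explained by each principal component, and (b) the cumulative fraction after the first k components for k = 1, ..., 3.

Step 1 — total variance = trace(Sigma) = Σ λ_i = 57 + 25 + 24 = 106.

Step 2 — fraction explained by component i = λ_i / Σ λ:
  PC1: 57/106 = 0.5377
  PC2: 25/106 = 0.2358
  PC3: 24/106 = 0.2264

Step 3 — cumulative fraction after k components = (λ_1 + ... + λ_k) / Σ λ:
  k = 1: 57/106 = 0.5377
  k = 2: (57 + 25)/106 = 82/106 = 0.7736
  k = 3: (57 + 25 + 24)/106 = 106/106 = 1

Summary (fraction, with percent):

explained: PC1 0.5377 (53.77%), PC2 0.2358 (23.58%), PC3 0.2264 (22.64%);  cumulative: 0.5377, 0.7736, 1
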